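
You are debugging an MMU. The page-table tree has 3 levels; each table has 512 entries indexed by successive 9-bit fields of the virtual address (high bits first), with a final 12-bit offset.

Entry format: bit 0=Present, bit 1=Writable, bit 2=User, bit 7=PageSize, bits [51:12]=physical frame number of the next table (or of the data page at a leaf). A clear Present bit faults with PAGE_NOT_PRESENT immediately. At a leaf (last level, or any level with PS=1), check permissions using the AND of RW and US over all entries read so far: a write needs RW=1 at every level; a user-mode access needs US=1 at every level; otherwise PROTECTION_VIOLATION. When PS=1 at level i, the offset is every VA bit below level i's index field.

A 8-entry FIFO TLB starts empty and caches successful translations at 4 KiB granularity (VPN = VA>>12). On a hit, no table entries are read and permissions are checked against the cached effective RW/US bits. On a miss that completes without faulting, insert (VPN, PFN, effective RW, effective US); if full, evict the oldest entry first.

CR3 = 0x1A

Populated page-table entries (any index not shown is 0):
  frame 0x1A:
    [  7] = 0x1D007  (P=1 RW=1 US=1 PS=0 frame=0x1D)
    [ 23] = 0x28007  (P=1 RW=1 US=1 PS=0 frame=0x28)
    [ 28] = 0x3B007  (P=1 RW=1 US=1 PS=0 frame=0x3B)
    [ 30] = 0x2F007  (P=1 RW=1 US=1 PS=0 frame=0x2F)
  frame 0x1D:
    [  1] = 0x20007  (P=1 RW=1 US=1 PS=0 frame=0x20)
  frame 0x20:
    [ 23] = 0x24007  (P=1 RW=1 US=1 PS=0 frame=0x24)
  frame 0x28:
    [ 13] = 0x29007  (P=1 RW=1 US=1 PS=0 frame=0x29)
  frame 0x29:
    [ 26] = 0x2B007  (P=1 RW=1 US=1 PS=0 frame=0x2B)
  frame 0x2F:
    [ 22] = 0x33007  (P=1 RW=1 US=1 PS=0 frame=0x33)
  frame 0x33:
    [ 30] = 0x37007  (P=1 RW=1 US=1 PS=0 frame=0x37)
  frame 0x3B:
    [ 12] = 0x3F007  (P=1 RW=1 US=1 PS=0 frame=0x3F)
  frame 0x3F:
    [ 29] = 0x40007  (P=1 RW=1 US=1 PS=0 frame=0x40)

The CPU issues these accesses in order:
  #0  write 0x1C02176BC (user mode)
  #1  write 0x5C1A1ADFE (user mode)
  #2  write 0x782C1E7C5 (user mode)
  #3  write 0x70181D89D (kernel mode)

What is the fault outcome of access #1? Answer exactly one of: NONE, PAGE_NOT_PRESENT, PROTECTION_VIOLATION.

Trace:
#0 VA=0x1C02176BC (w,user):
  L0 @0x1A[7] → 0x1D007  P=1,RW=1,US=1,PS=0
  L1 @0x1D[1] → 0x20007  P=1,RW=1,US=1,PS=0
  L2 @0x20[23] → 0x24007  P=1,RW=1,US=1,PS=0
  ⇒ phys 0x246BC  [3 reads]
#1 VA=0x5C1A1ADFE (w,user):
  L0 @0x1A[23] → 0x28007  P=1,RW=1,US=1,PS=0
  L1 @0x28[13] → 0x29007  P=1,RW=1,US=1,PS=0
  L2 @0x29[26] → 0x2B007  P=1,RW=1,US=1,PS=0
  ⇒ phys 0x2BDFE  [3 reads]
#2 VA=0x782C1E7C5 (w,user):
  L0 @0x1A[30] → 0x2F007  P=1,RW=1,US=1,PS=0
  L1 @0x2F[22] → 0x33007  P=1,RW=1,US=1,PS=0
  L2 @0x33[30] → 0x37007  P=1,RW=1,US=1,PS=0
  ⇒ phys 0x377C5  [3 reads]
#3 VA=0x70181D89D (w,kernel):
  L0 @0x1A[28] → 0x3B007  P=1,RW=1,US=1,PS=0
  L1 @0x3B[12] → 0x3F007  P=1,RW=1,US=1,PS=0
  L2 @0x3F[29] → 0x40007  P=1,RW=1,US=1,PS=0
  ⇒ phys 0x4089D  [3 reads]

Access #1 fault: NONE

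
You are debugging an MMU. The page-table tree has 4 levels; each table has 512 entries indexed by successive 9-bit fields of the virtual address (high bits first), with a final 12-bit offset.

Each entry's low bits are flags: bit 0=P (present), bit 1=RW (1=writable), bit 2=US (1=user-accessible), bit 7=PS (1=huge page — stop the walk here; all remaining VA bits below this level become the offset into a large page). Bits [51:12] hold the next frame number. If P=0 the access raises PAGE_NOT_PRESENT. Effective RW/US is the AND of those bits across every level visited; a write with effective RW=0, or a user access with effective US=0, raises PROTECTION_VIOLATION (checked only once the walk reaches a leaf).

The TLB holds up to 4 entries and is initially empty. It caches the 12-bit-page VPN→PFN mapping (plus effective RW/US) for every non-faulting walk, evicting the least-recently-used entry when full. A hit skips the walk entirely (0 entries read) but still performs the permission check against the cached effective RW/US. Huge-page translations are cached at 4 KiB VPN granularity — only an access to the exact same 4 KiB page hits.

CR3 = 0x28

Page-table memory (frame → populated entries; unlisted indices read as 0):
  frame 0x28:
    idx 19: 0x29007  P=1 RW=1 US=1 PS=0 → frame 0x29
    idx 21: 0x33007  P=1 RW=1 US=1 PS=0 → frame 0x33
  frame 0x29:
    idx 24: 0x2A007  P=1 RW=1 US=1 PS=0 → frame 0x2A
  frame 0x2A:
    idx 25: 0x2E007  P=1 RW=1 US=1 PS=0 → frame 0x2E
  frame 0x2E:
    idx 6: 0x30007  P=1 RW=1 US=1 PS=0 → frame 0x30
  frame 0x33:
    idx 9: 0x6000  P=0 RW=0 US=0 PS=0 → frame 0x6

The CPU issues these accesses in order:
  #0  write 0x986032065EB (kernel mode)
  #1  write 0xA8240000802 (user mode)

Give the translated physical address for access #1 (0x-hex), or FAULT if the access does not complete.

Trace:
#0 VA=0x986032065EB (w,kernel):
  L0 @0x28[19] → 0x29007  P=1,RW=1,US=1,PS=0
  L1 @0x29[24] → 0x2A007  P=1,RW=1,US=1,PS=0
  L2 @0x2A[25] → 0x2E007  P=1,RW=1,US=1,PS=0
  L3 @0x2E[6] → 0x30007  P=1,RW=1,US=1,PS=0
  ⇒ phys 0x305EB  [4 reads]
#1 VA=0xA8240000802 (w,user):
  L0 @0x28[21] → 0x33007  P=1,RW=1,US=1,PS=0
  L1 @0x33[9] → 0x6000  P=0,RW=0,US=0,PS=0
  ✗ PAGE_NOT_PRESENT  [2 reads]

Access #1 PA: FAULT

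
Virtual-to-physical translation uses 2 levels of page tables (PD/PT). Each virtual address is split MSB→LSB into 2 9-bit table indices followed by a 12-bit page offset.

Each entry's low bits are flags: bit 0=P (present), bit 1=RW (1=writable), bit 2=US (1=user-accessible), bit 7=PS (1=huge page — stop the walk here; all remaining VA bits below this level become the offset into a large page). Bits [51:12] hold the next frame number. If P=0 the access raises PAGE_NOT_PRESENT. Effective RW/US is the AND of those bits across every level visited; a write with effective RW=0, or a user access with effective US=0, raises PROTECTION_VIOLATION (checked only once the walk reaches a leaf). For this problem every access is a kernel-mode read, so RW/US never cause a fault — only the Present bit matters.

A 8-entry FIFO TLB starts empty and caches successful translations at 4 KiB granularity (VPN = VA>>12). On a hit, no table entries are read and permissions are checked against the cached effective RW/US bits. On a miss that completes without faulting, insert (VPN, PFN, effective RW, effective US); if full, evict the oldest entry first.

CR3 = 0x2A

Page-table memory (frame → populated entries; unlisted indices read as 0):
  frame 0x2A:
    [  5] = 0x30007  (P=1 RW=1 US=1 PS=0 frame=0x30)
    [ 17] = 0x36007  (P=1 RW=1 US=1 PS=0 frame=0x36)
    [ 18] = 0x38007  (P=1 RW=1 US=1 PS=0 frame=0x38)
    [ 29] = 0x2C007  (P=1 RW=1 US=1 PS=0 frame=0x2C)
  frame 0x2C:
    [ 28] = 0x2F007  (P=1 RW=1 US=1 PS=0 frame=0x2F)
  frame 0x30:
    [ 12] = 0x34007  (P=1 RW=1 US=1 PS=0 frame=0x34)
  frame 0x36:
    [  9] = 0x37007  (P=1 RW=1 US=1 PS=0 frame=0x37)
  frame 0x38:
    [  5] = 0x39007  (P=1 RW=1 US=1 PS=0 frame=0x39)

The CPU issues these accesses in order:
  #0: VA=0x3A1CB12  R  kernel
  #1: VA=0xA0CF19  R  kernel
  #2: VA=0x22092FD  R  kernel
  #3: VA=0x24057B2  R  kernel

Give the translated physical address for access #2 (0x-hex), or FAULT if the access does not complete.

Trace:
#0 VA=0x3A1CB12 (r,kernel):
  lvl0: tbl 0x2A, slot 29 ⇒ 0x2C007 (P1/RW1/US1/PS0)
  lvl1: tbl 0x2C, slot 28 ⇒ 0x2F007 (P1/RW1/US1/PS0)
  → PA=0x2FB12  (2 entries read)
#1 VA=0xA0CF19 (r,kernel):
  lvl0: tbl 0x2A, slot 5 ⇒ 0x30007 (P1/RW1/US1/PS0)
  lvl1: tbl 0x30, slot 12 ⇒ 0x34007 (P1/RW1/US1/PS0)
  → PA=0x34F19  (2 entries read)
#2 VA=0x22092FD (r,kernel):
  lvl0: tbl 0x2A, slot 17 ⇒ 0x36007 (P1/RW1/US1/PS0)
  lvl1: tbl 0x36, slot 9 ⇒ 0x37007 (P1/RW1/US1/PS0)
  → PA=0x372FD  (2 entries read)
#3 VA=0x24057B2 (r,kernel):
  lvl0: tbl 0x2A, slot 18 ⇒ 0x38007 (P1/RW1/US1/PS0)
  lvl1: tbl 0x38, slot 5 ⇒ 0x39007 (P1/RW1/US1/PS0)
  → PA=0x397B2  (2 entries read)

Access #2 PA: 0x372FD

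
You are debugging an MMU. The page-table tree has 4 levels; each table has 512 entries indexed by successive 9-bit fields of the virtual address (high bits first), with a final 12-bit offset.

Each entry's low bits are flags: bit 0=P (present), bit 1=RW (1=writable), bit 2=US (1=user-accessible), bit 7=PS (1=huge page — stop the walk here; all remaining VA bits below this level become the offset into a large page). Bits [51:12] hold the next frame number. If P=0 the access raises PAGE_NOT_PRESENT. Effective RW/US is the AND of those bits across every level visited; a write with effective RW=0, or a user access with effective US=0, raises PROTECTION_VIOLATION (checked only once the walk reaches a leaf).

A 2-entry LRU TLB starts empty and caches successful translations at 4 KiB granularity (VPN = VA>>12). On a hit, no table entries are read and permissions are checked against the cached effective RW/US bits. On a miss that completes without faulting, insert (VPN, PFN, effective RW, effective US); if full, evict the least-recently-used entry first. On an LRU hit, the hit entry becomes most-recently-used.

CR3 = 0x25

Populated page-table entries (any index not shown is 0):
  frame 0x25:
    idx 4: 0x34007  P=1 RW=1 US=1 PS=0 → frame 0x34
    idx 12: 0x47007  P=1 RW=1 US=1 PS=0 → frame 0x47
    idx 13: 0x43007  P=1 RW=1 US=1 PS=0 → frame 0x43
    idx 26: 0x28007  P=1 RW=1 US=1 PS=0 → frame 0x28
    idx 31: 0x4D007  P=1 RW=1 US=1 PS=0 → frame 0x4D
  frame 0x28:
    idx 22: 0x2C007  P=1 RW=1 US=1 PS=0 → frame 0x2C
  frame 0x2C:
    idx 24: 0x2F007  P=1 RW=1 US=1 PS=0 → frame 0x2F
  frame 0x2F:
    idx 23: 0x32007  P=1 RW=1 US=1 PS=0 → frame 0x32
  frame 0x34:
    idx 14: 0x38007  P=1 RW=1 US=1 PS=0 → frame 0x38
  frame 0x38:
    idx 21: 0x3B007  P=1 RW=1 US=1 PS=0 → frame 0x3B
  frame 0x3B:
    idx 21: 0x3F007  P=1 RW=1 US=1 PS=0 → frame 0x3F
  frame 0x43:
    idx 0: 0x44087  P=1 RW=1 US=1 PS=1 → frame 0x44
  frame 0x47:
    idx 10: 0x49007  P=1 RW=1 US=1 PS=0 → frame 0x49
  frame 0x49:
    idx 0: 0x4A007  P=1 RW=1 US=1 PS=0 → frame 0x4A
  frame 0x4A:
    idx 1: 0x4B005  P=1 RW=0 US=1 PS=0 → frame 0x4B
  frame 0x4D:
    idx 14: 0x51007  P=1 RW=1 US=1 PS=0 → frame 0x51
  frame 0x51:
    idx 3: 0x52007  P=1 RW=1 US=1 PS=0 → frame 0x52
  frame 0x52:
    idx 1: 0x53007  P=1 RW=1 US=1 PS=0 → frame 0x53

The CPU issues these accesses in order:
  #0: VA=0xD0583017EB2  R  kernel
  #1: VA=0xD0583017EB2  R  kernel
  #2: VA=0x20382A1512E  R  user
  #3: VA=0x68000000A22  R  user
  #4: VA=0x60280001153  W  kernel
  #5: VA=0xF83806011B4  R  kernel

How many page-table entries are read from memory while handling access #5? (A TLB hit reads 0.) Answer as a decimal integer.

Per-access translation:
#0 VA=0xD0583017EB2 (r,kernel):
  L0: frame=0x25 idx=26 entry=0x28007 [P=1 RW=1 US=1 PS=0]
  L1: frame=0x28 idx=22 entry=0x2C007 [P=1 RW=1 US=1 PS=0]
  L2: frame=0x2C idx=24 entry=0x2F007 [P=1 RW=1 US=1 PS=0]
  L3: frame=0x2F idx=23 entry=0x32007 [P=1 RW=1 US=1 PS=0]
  → PA=0x32EB2  (4 entries read)
#1 VA=0xD0583017EB2 (r,kernel):
  TLB hit vpn=0xD0583017 → PA=0x32EB2
#2 VA=0x20382A1512E (r,user):
  L0: frame=0x25 idx=4 entry=0x34007 [P=1 RW=1 US=1 PS=0]
  L1: frame=0x34 idx=14 entry=0x38007 [P=1 RW=1 US=1 PS=0]
  L2: frame=0x38 idx=21 entry=0x3B007 [P=1 RW=1 US=1 PS=0]
  L3: frame=0x3B idx=21 entry=0x3F007 [P=1 RW=1 US=1 PS=0]
  → PA=0x3F12E  (4 entries read)
#3 VA=0x68000000A22 (r,user):
  L0: frame=0x25 idx=13 entry=0x43007 [P=1 RW=1 US=1 PS=0]
  L1: frame=0x43 idx=0 entry=0x44087 [P=1 RW=1 US=1 PS=1]
  → PA=0x44A22 (huge @L1)  (2 entries read)
#4 VA=0x60280001153 (w,kernel):
  L0: frame=0x25 idx=12 entry=0x47007 [P=1 RW=1 US=1 PS=0]
  L1: frame=0x47 idx=10 entry=0x49007 [P=1 RW=1 US=1 PS=0]
  L2: frame=0x49 idx=0 entry=0x4A007 [P=1 RW=1 US=1 PS=0]
  L3: frame=0x4A idx=1 entry=0x4B005 [P=1 RW=0 US=1 PS=0]
  → PROTECTION_VIOLATION  (4 entries read)
#5 VA=0xF83806011B4 (r,kernel):
  L0: frame=0x25 idx=31 entry=0x4D007 [P=1 RW=1 US=1 PS=0]
  L1: frame=0x4D idx=14 entry=0x51007 [P=1 RW=1 US=1 PS=0]
  L2: frame=0x51 idx=3 entry=0x52007 [P=1 RW=1 US=1 PS=0]
  L3: frame=0x52 idx=1 entry=0x53007 [P=1 RW=1 US=1 PS=0]
  → PA=0x531B4  (4 entries read)

Entries read for #5: 4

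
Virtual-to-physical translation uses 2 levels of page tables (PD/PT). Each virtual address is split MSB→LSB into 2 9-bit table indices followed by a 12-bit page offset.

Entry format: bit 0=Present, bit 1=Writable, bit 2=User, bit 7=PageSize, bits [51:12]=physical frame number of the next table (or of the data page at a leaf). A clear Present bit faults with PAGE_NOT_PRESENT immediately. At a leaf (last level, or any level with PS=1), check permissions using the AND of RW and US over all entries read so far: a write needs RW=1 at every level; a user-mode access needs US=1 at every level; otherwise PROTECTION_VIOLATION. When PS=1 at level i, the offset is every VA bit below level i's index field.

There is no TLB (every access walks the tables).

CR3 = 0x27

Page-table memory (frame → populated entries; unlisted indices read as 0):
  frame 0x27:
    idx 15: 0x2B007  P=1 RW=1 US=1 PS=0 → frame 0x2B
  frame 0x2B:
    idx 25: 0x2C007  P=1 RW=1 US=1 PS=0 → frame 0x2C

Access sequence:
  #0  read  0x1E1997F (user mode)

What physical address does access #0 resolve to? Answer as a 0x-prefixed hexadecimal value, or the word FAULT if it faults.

Walk each access:
#0 VA=0x1E1997F (r,user):
  L0 @0x27[15] → 0x2B007  P=1,RW=1,US=1,PS=0
  L1 @0x2B[25] → 0x2C007  P=1,RW=1,US=1,PS=0
  ✓ 0x2C97F  — 2 lookups

Access #0 PA: 0x2C97F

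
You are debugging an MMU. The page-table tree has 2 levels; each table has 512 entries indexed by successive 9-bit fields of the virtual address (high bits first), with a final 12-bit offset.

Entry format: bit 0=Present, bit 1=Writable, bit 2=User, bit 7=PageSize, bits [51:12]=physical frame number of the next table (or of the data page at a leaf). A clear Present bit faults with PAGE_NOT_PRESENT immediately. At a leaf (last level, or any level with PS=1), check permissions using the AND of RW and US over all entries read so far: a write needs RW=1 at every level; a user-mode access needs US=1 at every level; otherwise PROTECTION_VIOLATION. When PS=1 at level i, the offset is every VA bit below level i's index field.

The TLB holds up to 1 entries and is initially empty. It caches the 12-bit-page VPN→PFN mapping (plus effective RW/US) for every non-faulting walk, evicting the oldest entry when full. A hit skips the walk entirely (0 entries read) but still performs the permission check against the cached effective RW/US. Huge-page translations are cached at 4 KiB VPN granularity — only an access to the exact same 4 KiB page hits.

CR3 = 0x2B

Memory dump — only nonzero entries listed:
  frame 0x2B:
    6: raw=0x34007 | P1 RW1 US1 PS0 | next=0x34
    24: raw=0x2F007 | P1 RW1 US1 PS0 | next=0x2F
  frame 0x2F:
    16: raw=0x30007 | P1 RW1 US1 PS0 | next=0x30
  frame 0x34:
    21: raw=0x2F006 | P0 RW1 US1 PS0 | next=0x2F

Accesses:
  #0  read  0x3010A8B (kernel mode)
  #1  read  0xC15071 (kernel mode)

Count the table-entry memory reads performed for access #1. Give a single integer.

Per-access translation:
#0 VA=0x3010A8B (r,kernel):
  [0] read 0x2B idx=24: raw=0x2F007 flags P=1 W=1 U=1 S=0
  [1] read 0x2F idx=16: raw=0x30007 flags P=1 W=1 U=1 S=0
  ⇒ phys 0x30A8B  [2 reads]
#1 VA=0xC15071 (r,kernel):
  [0] read 0x2B idx=6: raw=0x34007 flags P=1 W=1 U=1 S=0
  [1] read 0x34 idx=21: raw=0x2F006 flags P=0 W=1 U=1 S=0
  → PAGE_NOT_PRESENT  (2 entries read)

Entries read for #1: 2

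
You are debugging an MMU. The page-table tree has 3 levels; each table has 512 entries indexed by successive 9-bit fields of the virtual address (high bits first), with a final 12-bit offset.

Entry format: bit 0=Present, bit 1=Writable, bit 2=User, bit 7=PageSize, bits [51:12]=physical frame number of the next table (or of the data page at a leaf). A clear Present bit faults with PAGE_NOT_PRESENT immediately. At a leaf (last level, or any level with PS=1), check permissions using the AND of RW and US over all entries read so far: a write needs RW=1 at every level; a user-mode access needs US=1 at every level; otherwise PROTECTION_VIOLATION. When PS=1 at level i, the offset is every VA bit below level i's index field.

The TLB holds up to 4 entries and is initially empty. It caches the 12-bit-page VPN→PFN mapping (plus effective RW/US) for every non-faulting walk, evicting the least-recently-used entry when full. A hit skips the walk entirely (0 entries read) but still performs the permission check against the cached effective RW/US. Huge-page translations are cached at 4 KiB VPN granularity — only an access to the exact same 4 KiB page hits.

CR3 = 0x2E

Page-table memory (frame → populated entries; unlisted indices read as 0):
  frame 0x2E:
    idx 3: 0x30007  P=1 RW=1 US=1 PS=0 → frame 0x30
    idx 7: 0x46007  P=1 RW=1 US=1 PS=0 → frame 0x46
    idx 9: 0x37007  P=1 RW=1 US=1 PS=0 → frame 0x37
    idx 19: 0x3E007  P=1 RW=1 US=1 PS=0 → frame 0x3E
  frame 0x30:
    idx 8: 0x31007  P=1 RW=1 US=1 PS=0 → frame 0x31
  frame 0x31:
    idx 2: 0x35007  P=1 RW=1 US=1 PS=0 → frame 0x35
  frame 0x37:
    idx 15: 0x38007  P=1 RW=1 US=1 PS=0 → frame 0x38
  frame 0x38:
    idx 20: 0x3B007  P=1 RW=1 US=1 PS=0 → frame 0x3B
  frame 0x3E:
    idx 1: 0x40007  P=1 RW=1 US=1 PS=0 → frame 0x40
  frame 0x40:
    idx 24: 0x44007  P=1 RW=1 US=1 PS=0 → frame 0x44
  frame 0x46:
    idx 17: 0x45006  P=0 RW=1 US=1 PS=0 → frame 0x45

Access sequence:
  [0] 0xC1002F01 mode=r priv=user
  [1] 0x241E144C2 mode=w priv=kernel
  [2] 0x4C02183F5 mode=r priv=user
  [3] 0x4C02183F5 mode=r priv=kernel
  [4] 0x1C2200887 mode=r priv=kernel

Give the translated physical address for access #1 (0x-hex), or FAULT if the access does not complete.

Walk each access:
#0 VA=0xC1002F01 (r,user):
  L0: frame=0x2E idx=3 entry=0x30007 [P=1 RW=1 US=1 PS=0]
  L1: frame=0x30 idx=8 entry=0x31007 [P=1 RW=1 US=1 PS=0]
  L2: frame=0x31 idx=2 entry=0x35007 [P=1 RW=1 US=1 PS=0]
  → PA=0x35F01  (3 entries read)
#1 VA=0x241E144C2 (w,kernel):
  L0: frame=0x2E idx=9 entry=0x37007 [P=1 RW=1 US=1 PS=0]
  L1: frame=0x37 idx=15 entry=0x38007 [P=1 RW=1 US=1 PS=0]
  L2: frame=0x38 idx=20 entry=0x3B007 [P=1 RW=1 US=1 PS=0]
  → PA=0x3B4C2  (3 entries read)
#2 VA=0x4C02183F5 (r,user):
  L0: frame=0x2E idx=19 entry=0x3E007 [P=1 RW=1 US=1 PS=0]
  L1: frame=0x3E idx=1 entry=0x40007 [P=1 RW=1 US=1 PS=0]
  L2: frame=0x40 idx=24 entry=0x44007 [P=1 RW=1 US=1 PS=0]
  → PA=0x443F5  (3 entries read)
#3 VA=0x4C02183F5 (r,kernel):
  TLB hit vpn=0x4C0218 → PA=0x443F5
#4 VA=0x1C2200887 (r,kernel):
  L0: frame=0x2E idx=7 entry=0x46007 [P=1 RW=1 US=1 PS=0]
  L1: frame=0x46 idx=17 entry=0x45006 [P=0 RW=1 US=1 PS=0]
  ⇒ fault: PAGE_NOT_PRESENT  — 2 lookups

Access #1 PA: 0x3B4C2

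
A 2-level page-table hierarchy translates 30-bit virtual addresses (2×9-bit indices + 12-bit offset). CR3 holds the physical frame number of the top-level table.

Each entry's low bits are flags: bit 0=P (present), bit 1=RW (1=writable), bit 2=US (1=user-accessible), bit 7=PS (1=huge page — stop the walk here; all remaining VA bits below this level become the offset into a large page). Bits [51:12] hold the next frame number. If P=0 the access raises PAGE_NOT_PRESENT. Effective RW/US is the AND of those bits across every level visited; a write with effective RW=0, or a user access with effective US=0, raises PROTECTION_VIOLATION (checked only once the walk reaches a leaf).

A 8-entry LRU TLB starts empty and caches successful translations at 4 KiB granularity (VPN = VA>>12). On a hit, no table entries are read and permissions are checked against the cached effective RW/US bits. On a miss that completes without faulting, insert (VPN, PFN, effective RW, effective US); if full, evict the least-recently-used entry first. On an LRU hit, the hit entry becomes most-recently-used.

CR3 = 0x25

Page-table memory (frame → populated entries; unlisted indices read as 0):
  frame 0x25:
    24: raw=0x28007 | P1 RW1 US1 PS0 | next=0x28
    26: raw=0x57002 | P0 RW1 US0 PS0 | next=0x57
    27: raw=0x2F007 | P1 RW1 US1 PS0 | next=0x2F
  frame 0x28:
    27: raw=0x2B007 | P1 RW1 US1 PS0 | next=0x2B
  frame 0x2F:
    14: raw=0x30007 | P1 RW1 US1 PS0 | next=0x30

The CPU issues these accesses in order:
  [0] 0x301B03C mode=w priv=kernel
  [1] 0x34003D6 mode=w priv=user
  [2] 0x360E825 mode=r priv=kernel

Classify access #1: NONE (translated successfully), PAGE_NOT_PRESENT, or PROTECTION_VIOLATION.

Trace:
#0 VA=0x301B03C (w,kernel):
  L0 @0x25[24] → 0x28007  P=1,RW=1,US=1,PS=0
  L1 @0x28[27] → 0x2B007  P=1,RW=1,US=1,PS=0
  → PA=0x2B03C  (2 entries read)
#1 VA=0x34003D6 (w,user):
  L0 @0x25[26] → 0x57002  P=0,RW=1,US=0,PS=0
  ⇒ fault: PAGE_NOT_PRESENT  — 1 lookups
#2 VA=0x360E825 (r,kernel):
  L0 @0x25[27] → 0x2F007  P=1,RW=1,US=1,PS=0
  L1 @0x2F[14] → 0x30007  P=1,RW=1,US=1,PS=0
  → PA=0x30825  (2 entries read)

Access #1 fault: PAGE_NOT_PRESENT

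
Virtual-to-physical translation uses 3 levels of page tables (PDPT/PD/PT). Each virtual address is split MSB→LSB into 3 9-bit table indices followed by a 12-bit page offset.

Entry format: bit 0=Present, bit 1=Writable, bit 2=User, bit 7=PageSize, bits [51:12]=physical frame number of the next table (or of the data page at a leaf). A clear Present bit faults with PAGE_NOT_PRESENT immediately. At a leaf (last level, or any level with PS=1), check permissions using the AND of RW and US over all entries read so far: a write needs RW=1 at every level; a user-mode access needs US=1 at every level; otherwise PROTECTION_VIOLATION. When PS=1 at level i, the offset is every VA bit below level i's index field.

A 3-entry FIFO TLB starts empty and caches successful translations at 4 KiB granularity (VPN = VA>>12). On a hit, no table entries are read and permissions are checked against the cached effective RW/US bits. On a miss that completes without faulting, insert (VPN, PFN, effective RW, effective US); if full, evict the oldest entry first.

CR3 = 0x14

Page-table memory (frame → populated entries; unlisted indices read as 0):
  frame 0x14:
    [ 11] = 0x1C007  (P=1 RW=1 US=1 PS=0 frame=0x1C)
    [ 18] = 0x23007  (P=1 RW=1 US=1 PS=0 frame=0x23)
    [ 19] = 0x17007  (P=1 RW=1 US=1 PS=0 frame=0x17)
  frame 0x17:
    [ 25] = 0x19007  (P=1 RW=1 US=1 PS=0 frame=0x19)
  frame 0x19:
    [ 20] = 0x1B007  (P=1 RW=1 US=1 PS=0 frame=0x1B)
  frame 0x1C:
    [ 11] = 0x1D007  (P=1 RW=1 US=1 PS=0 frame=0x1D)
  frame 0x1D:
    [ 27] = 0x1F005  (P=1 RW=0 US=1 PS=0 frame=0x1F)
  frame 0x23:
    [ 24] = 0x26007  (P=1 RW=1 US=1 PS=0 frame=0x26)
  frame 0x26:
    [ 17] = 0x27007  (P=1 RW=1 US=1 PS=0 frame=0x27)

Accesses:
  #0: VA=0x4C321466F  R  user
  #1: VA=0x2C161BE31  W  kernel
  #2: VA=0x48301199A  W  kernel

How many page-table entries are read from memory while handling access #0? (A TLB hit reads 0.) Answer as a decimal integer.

Walk each access:
#0 VA=0x4C321466F (r,user):
  L0 @0x14[19] → 0x17007  P=1,RW=1,US=1,PS=0
  L1 @0x17[25] → 0x19007  P=1,RW=1,US=1,PS=0
  L2 @0x19[20] → 0x1B007  P=1,RW=1,US=1,PS=0
  ✓ 0x1B66F  — 3 lookups
#1 VA=0x2C161BE31 (w,kernel):
  L0 @0x14[11] → 0x1C007  P=1,RW=1,US=1,PS=0
  L1 @0x1C[11] → 0x1D007  P=1,RW=1,US=1,PS=0
  L2 @0x1D[27] → 0x1F005  P=1,RW=0,US=1,PS=0
  ✗ PROTECTION_VIOLATION  [3 reads]
#2 VA=0x48301199A (w,kernel):
  L0 @0x14[18] → 0x23007  P=1,RW=1,US=1,PS=0
  L1 @0x23[24] → 0x26007  P=1,RW=1,US=1,PS=0
  L2 @0x26[17] → 0x27007  P=1,RW=1,US=1,PS=0
  ✓ 0x2799A  — 3 lookups

Entries read for #0: 3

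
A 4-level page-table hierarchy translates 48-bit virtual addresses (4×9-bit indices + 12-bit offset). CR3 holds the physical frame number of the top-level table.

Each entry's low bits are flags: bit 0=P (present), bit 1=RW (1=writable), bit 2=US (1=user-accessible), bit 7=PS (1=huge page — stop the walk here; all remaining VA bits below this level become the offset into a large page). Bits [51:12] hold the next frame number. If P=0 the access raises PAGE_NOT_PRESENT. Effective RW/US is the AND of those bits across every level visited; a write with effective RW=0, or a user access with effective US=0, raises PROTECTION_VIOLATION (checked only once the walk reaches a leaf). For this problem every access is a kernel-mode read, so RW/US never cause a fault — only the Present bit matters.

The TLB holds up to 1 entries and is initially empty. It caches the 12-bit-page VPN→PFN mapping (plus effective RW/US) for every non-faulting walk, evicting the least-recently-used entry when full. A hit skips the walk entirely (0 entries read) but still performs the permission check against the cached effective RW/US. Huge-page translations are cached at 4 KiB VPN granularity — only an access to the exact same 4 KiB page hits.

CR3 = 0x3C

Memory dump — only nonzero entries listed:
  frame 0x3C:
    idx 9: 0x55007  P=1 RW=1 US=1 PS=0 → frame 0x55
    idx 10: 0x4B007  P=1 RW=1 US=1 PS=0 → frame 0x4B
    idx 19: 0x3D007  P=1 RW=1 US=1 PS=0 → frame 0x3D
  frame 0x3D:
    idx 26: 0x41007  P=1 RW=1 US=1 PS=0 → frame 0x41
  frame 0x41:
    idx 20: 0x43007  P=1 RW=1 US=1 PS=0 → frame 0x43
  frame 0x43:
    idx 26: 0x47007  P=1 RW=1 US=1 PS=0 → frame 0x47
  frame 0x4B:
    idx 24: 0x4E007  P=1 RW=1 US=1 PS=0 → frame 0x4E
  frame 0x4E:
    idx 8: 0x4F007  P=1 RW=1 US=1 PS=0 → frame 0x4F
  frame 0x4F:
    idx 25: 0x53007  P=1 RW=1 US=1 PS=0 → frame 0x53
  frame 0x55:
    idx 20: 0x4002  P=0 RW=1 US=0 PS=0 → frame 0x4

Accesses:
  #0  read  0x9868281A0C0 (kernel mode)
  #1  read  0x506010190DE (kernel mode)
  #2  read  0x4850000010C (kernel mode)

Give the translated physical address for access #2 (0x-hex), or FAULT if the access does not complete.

Walk each access:
#0 VA=0x9868281A0C0 (r,kernel):
  lvl0: tbl 0x3C, slot 19 ⇒ 0x3D007 (P1/RW1/US1/PS0)
  lvl1: tbl 0x3D, slot 26 ⇒ 0x41007 (P1/RW1/US1/PS0)
  lvl2: tbl 0x41, slot 20 ⇒ 0x43007 (P1/RW1/US1/PS0)
  lvl3: tbl 0x43, slot 26 ⇒ 0x47007 (P1/RW1/US1/PS0)
  ⇒ phys 0x470C0  [4 reads]
#1 VA=0x506010190DE (r,kernel):
  lvl0: tbl 0x3C, slot 10 ⇒ 0x4B007 (P1/RW1/US1/PS0)
  lvl1: tbl 0x4B, slot 24 ⇒ 0x4E007 (P1/RW1/US1/PS0)
  lvl2: tbl 0x4E, slot 8 ⇒ 0x4F007 (P1/RW1/US1/PS0)
  lvl3: tbl 0x4F, slot 25 ⇒ 0x53007 (P1/RW1/US1/PS0)
  ⇒ phys 0x530DE  [4 reads]
#2 VA=0x4850000010C (r,kernel):
  lvl0: tbl 0x3C, slot 9 ⇒ 0x55007 (P1/RW1/US1/PS0)
  lvl1: tbl 0x55, slot 20 ⇒ 0x4002 (P0/RW1/US0/PS0)
  ⇒ fault: PAGE_NOT_PRESENT  — 2 lookups

Access #2 PA: FAULT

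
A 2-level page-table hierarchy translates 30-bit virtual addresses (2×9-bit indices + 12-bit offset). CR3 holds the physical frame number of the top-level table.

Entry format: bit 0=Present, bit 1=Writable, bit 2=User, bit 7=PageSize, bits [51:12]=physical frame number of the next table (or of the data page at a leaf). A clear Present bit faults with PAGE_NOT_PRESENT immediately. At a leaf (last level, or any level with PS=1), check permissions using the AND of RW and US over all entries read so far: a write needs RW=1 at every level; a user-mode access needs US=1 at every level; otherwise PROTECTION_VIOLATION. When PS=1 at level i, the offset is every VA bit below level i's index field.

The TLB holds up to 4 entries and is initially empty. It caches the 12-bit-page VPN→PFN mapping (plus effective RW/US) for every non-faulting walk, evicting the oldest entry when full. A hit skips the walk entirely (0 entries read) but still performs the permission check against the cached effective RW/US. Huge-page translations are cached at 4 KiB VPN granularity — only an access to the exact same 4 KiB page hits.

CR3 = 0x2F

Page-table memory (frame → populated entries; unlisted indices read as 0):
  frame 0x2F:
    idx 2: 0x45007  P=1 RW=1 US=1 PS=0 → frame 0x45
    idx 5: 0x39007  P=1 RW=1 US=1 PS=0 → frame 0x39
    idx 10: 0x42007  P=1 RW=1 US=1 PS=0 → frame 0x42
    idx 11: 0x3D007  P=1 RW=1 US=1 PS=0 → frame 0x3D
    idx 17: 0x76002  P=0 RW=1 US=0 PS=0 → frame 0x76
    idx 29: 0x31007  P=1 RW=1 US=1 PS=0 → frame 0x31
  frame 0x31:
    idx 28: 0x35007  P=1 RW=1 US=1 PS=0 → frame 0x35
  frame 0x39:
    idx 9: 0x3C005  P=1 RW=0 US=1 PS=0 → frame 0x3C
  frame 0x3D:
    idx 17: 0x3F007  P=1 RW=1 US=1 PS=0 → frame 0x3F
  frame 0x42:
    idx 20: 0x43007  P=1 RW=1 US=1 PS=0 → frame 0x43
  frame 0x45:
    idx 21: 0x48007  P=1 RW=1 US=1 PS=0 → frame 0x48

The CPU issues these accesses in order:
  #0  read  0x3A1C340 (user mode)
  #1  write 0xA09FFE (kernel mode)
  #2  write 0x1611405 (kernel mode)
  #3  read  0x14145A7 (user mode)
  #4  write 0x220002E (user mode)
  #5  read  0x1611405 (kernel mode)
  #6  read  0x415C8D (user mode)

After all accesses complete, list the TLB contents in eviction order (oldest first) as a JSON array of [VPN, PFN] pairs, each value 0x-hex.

Walk each access:
#0 VA=0x3A1C340 (r,user):
  L0 @0x2F[29] → 0x31007  P=1,RW=1,US=1,PS=0
  L1 @0x31[28] → 0x35007  P=1,RW=1,US=1,PS=0
  ⇒ phys 0x35340  [2 reads]
#1 VA=0xA09FFE (w,kernel):
  L0 @0x2F[5] → 0x39007  P=1,RW=1,US=1,PS=0
  L1 @0x39[9] → 0x3C005  P=1,RW=0,US=1,PS=0
  ⇒ fault: PROTECTION_VIOLATION  — 2 lookups
#2 VA=0x1611405 (w,kernel):
  L0 @0x2F[11] → 0x3D007  P=1,RW=1,US=1,PS=0
  L1 @0x3D[17] → 0x3F007  P=1,RW=1,US=1,PS=0
  ⇒ phys 0x3F405  [2 reads]
#3 VA=0x14145A7 (r,user):
  L0 @0x2F[10] → 0x42007  P=1,RW=1,US=1,PS=0
  L1 @0x42[20] → 0x43007  P=1,RW=1,US=1,PS=0
  ⇒ phys 0x435A7  [2 reads]
#4 VA=0x220002E (w,user):
  L0 @0x2F[17] → 0x76002  P=0,RW=1,US=0,PS=0
  ⇒ fault: PAGE_NOT_PRESENT  — 1 lookups
#5 VA=0x1611405 (r,kernel):
  TLB hit vpn=0x1611 → PA=0x3F405
#6 VA=0x415C8D (r,user):
  L0 @0x2F[2] → 0x45007  P=1,RW=1,US=1,PS=0
  L1 @0x45[21] → 0x48007  P=1,RW=1,US=1,PS=0
  ⇒ phys 0x48C8D  [2 reads]

TLB: [["0x3A1C", "0x35"], ["0x1611", "0x3F"], ["0x1414", "0x43"], ["0x415", "0x48"]]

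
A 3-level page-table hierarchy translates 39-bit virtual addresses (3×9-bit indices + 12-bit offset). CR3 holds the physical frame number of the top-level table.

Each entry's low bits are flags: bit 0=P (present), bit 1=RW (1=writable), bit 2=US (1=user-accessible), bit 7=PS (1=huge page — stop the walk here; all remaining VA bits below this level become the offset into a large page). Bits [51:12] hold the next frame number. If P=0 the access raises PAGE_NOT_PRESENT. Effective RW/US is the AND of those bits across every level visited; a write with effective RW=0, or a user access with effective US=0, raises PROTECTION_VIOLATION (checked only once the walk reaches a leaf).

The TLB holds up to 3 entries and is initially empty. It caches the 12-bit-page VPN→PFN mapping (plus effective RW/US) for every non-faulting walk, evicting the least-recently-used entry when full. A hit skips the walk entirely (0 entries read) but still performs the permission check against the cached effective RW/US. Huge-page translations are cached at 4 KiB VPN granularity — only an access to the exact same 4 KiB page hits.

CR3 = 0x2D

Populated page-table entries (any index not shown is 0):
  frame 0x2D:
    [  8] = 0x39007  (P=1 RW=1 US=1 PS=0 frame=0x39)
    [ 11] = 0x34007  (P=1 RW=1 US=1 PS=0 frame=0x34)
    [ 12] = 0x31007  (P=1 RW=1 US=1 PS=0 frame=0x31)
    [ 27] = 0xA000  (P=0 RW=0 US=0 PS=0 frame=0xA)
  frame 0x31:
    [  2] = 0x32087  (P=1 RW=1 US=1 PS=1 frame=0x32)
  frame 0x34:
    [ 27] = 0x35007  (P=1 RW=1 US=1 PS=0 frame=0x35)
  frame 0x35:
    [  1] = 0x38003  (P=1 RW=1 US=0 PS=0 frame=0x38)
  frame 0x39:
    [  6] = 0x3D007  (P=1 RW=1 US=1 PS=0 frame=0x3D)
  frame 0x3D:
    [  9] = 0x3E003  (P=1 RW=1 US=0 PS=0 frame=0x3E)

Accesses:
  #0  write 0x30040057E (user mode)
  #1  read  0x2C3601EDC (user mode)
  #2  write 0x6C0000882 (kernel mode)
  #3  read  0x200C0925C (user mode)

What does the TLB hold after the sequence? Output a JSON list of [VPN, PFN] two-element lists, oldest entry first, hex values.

Walk each access:
#0 VA=0x30040057E (w,user):
  [0] read 0x2D idx=12: raw=0x31007 flags P=1 W=1 U=1 S=0
  [1] read 0x31 idx=2: raw=0x32087 flags P=1 W=1 U=1 S=1
  → PA=0x3257E (huge @L1)  (2 entries read)
#1 VA=0x2C3601EDC (r,user):
  [0] read 0x2D idx=11: raw=0x34007 flags P=1 W=1 U=1 S=0
  [1] read 0x34 idx=27: raw=0x35007 flags P=1 W=1 U=1 S=0
  [2] read 0x35 idx=1: raw=0x38003 flags P=1 W=1 U=0 S=0
  ⇒ fault: PROTECTION_VIOLATION  — 3 lookups
#2 VA=0x6C0000882 (w,kernel):
  [0] read 0x2D idx=27: raw=0xA000 flags P=0 W=0 U=0 S=0
  ⇒ fault: PAGE_NOT_PRESENT  — 1 lookups
#3 VA=0x200C0925C (r,user):
  [0] read 0x2D idx=8: raw=0x39007 flags P=1 W=1 U=1 S=0
  [1] read 0x39 idx=6: raw=0x3D007 flags P=1 W=1 U=1 S=0
  [2] read 0x3D idx=9: raw=0x3E003 flags P=1 W=1 U=0 S=0
  ⇒ fault: PROTECTION_VIOLATION  — 3 lookups

TLB: [["0x300400", "0x32"]]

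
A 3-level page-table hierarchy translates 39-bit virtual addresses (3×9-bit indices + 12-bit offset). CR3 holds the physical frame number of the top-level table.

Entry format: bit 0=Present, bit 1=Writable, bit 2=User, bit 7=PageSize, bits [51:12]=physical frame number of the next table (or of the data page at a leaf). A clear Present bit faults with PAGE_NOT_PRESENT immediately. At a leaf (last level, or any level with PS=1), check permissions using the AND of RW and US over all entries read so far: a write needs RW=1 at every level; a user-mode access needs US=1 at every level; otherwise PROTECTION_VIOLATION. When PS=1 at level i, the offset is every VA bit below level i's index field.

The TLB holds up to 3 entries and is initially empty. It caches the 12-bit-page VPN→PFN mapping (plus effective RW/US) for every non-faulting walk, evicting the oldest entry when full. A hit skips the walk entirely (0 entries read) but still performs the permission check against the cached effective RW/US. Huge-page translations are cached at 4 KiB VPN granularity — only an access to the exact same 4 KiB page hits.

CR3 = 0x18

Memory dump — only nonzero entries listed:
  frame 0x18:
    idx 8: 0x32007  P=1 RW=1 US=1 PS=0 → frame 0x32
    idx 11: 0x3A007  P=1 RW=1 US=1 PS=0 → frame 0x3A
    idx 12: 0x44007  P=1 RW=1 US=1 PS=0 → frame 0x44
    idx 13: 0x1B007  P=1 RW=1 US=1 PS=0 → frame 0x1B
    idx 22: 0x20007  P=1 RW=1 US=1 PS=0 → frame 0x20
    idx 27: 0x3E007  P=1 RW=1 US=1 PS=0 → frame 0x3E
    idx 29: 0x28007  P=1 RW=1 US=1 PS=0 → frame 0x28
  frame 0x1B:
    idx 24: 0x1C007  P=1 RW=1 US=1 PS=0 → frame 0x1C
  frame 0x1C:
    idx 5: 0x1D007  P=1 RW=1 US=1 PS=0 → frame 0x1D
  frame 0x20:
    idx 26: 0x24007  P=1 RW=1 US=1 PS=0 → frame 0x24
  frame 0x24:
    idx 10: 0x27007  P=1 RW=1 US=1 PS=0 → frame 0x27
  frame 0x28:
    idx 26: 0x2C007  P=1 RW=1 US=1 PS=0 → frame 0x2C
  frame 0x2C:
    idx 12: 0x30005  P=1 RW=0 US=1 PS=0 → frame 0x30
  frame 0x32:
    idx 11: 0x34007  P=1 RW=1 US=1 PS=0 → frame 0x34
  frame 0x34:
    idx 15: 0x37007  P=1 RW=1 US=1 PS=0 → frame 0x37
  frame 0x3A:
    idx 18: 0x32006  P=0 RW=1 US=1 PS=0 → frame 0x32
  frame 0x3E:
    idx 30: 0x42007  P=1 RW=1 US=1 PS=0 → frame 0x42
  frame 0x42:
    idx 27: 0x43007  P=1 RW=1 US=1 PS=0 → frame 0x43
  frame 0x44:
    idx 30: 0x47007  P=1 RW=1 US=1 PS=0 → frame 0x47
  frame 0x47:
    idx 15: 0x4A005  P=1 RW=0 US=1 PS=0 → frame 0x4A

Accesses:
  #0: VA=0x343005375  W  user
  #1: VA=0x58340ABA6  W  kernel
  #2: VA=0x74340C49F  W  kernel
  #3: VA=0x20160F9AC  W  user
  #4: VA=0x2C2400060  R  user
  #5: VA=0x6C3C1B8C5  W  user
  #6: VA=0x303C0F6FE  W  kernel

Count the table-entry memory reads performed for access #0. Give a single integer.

Per-access translation:
#0 VA=0x343005375 (w,user):
  [0] read 0x18 idx=13: raw=0x1B007 flags P=1 W=1 U=1 S=0
  [1] read 0x1B idx=24: raw=0x1C007 flags P=1 W=1 U=1 S=0
  [2] read 0x1C idx=5: raw=0x1D007 flags P=1 W=1 U=1 S=0
  ⇒ phys 0x1D375  [3 reads]
#1 VA=0x58340ABA6 (w,kernel):
  [0] read 0x18 idx=22: raw=0x20007 flags P=1 W=1 U=1 S=0
  [1] read 0x20 idx=26: raw=0x24007 flags P=1 W=1 U=1 S=0
  [2] read 0x24 idx=10: raw=0x27007 flags P=1 W=1 U=1 S=0
  ⇒ phys 0x27BA6  [3 reads]
#2 VA=0x74340C49F (w,kernel):
  [0] read 0x18 idx=29: raw=0x28007 flags P=1 W=1 U=1 S=0
  [1] read 0x28 idx=26: raw=0x2C007 flags P=1 W=1 U=1 S=0
  [2] read 0x2C idx=12: raw=0x30005 flags P=1 W=0 U=1 S=0
  ✗ PROTECTION_VIOLATION  [3 reads]
#3 VA=0x20160F9AC (w,user):
  [0] read 0x18 idx=8: raw=0x32007 flags P=1 W=1 U=1 S=0
  [1] read 0x32 idx=11: raw=0x34007 flags P=1 W=1 U=1 S=0
  [2] read 0x34 idx=15: raw=0x37007 flags P=1 W=1 U=1 S=0
  ⇒ phys 0x379AC  [3 reads]
#4 VA=0x2C2400060 (r,user):
  [0] read 0x18 idx=11: raw=0x3A007 flags P=1 W=1 U=1 S=0
  [1] read 0x3A idx=18: raw=0x32006 flags P=0 W=1 U=1 S=0
  ✗ PAGE_NOT_PRESENT  [2 reads]
#5 VA=0x6C3C1B8C5 (w,user):
  [0] read 0x18 idx=27: raw=0x3E007 flags P=1 W=1 U=1 S=0
  [1] read 0x3E idx=30: raw=0x42007 flags P=1 W=1 U=1 S=0
  [2] read 0x42 idx=27: raw=0x43007 flags P=1 W=1 U=1 S=0
  ⇒ phys 0x438C5  [3 reads]
#6 VA=0x303C0F6FE (w,kernel):
  [0] read 0x18 idx=12: raw=0x44007 flags P=1 W=1 U=1 S=0
  [1] read 0x44 idx=30: raw=0x47007 flags P=1 W=1 U=1 S=0
  [2] read 0x47 idx=15: raw=0x4A005 flags P=1 W=0 U=1 S=0
  ✗ PROTECTION_VIOLATION  [3 reads]

Entries read for #0: 3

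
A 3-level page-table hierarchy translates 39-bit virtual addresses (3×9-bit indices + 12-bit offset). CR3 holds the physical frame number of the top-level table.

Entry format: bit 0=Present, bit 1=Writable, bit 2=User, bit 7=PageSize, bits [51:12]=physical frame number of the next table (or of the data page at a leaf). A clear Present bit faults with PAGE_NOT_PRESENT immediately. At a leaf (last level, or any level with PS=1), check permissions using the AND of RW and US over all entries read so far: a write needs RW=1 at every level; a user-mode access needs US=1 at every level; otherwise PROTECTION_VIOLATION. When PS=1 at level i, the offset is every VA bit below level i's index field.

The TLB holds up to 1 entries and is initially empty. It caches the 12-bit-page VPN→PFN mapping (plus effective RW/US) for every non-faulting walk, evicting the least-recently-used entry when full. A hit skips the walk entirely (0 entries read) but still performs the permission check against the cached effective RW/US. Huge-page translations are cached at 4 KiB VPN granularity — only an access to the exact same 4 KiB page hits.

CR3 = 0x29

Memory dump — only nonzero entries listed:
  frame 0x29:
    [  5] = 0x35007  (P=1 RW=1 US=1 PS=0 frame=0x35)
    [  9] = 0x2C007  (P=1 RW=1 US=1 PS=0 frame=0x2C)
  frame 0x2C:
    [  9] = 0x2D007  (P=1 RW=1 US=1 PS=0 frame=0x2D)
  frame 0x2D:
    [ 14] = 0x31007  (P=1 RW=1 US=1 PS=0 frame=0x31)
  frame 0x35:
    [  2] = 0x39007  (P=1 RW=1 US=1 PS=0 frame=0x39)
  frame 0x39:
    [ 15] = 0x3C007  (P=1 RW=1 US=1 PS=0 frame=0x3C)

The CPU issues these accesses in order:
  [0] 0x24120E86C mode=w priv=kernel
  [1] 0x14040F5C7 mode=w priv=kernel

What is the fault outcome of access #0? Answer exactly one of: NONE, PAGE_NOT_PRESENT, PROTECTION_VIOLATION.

Trace:
#0 VA=0x24120E86C (w,kernel):
  L0 @0x29[9] → 0x2C007  P=1,RW=1,US=1,PS=0
  L1 @0x2C[9] → 0x2D007  P=1,RW=1,US=1,PS=0
  L2 @0x2D[14] → 0x31007  P=1,RW=1,US=1,PS=0
  ⇒ phys 0x3186C  [3 reads]
#1 VA=0x14040F5C7 (w,kernel):
  L0 @0x29[5] → 0x35007  P=1,RW=1,US=1,PS=0
  L1 @0x35[2] → 0x39007  P=1,RW=1,US=1,PS=0
  L2 @0x39[15] → 0x3C007  P=1,RW=1,US=1,PS=0
  ⇒ phys 0x3C5C7  [3 reads]

Access #0 fault: NONE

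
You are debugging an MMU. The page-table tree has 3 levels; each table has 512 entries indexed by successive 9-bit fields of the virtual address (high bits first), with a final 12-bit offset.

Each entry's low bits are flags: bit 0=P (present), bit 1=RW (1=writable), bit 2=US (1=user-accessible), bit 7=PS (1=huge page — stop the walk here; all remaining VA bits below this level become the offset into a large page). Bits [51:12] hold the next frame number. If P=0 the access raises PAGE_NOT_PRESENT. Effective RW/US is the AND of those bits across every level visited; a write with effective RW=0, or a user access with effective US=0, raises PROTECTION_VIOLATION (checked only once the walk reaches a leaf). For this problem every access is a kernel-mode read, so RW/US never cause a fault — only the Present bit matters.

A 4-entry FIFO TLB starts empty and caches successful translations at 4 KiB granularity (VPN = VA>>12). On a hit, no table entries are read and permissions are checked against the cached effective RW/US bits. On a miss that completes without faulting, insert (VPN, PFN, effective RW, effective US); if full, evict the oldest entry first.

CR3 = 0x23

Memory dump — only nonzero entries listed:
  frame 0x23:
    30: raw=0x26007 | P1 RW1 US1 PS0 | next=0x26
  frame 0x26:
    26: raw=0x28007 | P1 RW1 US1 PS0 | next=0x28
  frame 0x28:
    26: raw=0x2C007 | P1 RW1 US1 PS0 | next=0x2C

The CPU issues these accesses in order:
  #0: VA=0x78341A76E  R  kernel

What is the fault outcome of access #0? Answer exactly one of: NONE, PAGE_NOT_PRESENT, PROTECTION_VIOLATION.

Trace:
#0 VA=0x78341A76E (r,kernel):
  [0] read 0x23 idx=30: raw=0x26007 flags P=1 W=1 U=1 S=0
  [1] read 0x26 idx=26: raw=0x28007 flags P=1 W=1 U=1 S=0
  [2] read 0x28 idx=26: raw=0x2C007 flags P=1 W=1 U=1 S=0
  → PA=0x2C76E  (3 entries read)

Access #0 fault: NONE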